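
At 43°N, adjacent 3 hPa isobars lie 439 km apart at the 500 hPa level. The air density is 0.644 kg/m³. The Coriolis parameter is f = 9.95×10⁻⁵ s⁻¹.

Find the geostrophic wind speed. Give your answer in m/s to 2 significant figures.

11 m/s

Pressure gradient: |∂P/∂n| = 300 Pa / 439000 m = 6.83×10⁻⁴ Pa/m
Geostrophic balance (pressure-gradient force = Coriolis force):
V_g = (1/(fρ)) |∂P/∂n| = 6.83×10⁻⁴ / (9.95×10⁻⁵ × 0.644) = 10.7 m/s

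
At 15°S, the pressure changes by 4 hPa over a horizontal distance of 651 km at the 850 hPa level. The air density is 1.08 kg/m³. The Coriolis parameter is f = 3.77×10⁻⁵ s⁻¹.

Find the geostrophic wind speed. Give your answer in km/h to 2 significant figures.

Pressure gradient: |∂P/∂n| = 400 Pa / 651000 m = 6.14×10⁻⁴ Pa/m
Geostrophic balance (pressure-gradient force = Coriolis force):
V_g = (1/(fρ)) |∂P/∂n| = 6.14×10⁻⁴ / (3.77×10⁻⁵ × 1.08) = 15.1 m/s
Converting: 15.1 m/s × 3.6 = 54 km/h

54 km/h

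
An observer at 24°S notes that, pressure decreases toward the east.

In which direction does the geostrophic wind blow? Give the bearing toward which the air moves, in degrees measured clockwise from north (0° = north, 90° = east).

The pressure-gradient force points toward the east (bearing 090°).
Geostrophic balance: in the Southern Hemisphere the Coriolis force deflects motion to the left, so the geostrophic wind blows 90° to the left of the pressure-gradient force (low pressure on the right).
Rotating 090° by 90° counterclockwise gives 000° — the wind blows toward the north.

000°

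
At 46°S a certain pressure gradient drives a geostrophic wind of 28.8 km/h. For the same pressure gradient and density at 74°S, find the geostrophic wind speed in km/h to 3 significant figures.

With the same pressure gradient and density, V_g ∝ 1/f ∝ 1/sin φ.
V₂ = V₁ · sin φ₁ / sin φ₂ = 28.8 × sin 46° / sin 74°
V₂ = 28.8 × 0.7193/0.9613 = 21.6 km/h

21.6 km/h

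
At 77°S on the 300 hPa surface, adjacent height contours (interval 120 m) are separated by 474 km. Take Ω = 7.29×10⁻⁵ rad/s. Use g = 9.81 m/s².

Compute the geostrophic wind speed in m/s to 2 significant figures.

Coriolis parameter at 77°S:
f = 2Ω sin φ = 2 × 7.29×10⁻⁵ × sin 77° = 1.42×10⁻⁴ s⁻¹
Height gradient: |∂Z/∂n| = 120 m / 474000 m = 2.53×10⁻⁴
On a pressure surface, geostrophic balance gives V_g = (g/f)|∂Z/∂n|:
V_g = 9.81 × 2.53×10⁻⁴ / 1.42×10⁻⁴ = 17.5 m/s

17 m/s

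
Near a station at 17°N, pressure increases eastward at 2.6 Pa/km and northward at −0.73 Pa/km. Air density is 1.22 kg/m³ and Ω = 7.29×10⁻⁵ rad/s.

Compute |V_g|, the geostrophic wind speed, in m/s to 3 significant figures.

51.9 m/s

Coriolis parameter at 17°N:
f = 2Ω sin φ = 2 × 7.29×10⁻⁵ × sin 17° = 4.26×10⁻⁵ s⁻¹
Component geostrophic relations (x east, y north):
u_g = −(1/(fρ)) ∂P/∂y,  v_g = (1/(fρ)) ∂P/∂x
u_g = −(−0.73×10⁻³)/(4.26×10⁻⁵ × 1.22) = 14.0 m/s;  v_g = (2.6×10⁻³)/(4.26×10⁻⁵ × 1.22) = 50.0 m/s
|V_g| = √(u_g² + v_g²) = 51.9 m/s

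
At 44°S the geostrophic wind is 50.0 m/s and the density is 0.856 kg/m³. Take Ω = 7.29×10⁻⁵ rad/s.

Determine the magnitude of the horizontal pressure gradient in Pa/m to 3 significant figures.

Coriolis parameter at 44°S:
f = 2Ω sin φ = 2 × 7.29×10⁻⁵ × sin 44° = 1.01×10⁻⁴ s⁻¹
Geostrophic balance rearranged: |∂P/∂n| = f ρ V_g
|∂P/∂n| = 1.01×10⁻⁴ × 0.856 × 50.0 = 4.33×10⁻³ Pa/m

4.33×10⁻³ Pa/m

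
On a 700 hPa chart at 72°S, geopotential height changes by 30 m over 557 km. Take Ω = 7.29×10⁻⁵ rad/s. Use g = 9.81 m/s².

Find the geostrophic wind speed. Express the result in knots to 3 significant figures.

7.41 knots

Coriolis parameter at 72°S:
f = 2Ω sin φ = 2 × 7.29×10⁻⁵ × sin 72° = 1.39×10⁻⁴ s⁻¹
Height gradient: |∂Z/∂n| = 30 m / 557000 m = 5.39×10⁻⁵
On a pressure surface, geostrophic balance gives V_g = (g/f)|∂Z/∂n|:
V_g = 9.81 × 5.39×10⁻⁵ / 1.39×10⁻⁴ = 3.81 m/s
Converting: 3.81 m/s × 1.944 = 7.41 knots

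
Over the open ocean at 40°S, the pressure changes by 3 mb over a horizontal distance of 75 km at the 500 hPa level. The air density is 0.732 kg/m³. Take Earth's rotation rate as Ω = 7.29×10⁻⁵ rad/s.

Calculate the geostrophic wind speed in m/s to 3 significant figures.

58.3 m/s

Coriolis parameter at 40°S:
f = 2Ω sin φ = 2 × 7.29×10⁻⁵ × sin 40° = 9.37×10⁻⁵ s⁻¹
Pressure gradient: |∂P/∂n| = 300 Pa / 75000 m = 4.00×10⁻³ Pa/m
Geostrophic balance (pressure-gradient force = Coriolis force):
V_g = (1/(fρ)) |∂P/∂n| = 4.00×10⁻³ / (9.37×10⁻⁵ × 0.732) = 58.3 m/s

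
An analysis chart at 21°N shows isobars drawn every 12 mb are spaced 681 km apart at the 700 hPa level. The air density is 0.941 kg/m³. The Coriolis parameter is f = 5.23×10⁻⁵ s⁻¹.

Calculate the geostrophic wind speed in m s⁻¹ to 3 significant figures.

Pressure gradient: |∂P/∂n| = 1200 Pa / 681000 m = 1.76×10⁻³ Pa/m
Geostrophic balance (pressure-gradient force = Coriolis force):
V_g = (1/(fρ)) |∂P/∂n| = 1.76×10⁻³ / (5.23×10⁻⁵ × 0.941) = 35.8 m/s

35.8 m s⁻¹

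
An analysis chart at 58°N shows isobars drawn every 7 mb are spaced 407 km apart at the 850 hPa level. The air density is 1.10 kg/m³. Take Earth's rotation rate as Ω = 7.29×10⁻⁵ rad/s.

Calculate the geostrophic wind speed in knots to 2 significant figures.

25 knots

Coriolis parameter at 58°N:
f = 2Ω sin φ = 2 × 7.29×10⁻⁵ × sin 58° = 1.24×10⁻⁴ s⁻¹
Pressure gradient: |∂P/∂n| = 700 Pa / 407000 m = 1.72×10⁻³ Pa/m
Geostrophic balance (pressure-gradient force = Coriolis force):
V_g = (1/(fρ)) |∂P/∂n| = 1.72×10⁻³ / (1.24×10⁻⁴ × 1.10) = 12.6 m/s
Converting: 12.6 m/s × 1.944 = 25 knots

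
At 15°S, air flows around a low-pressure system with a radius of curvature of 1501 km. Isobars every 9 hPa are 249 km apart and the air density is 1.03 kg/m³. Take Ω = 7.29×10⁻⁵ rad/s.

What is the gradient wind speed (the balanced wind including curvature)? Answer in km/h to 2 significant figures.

Coriolis parameter at 15°S:
f = 2Ω sin φ = 2 × 7.29×10⁻⁵ × sin 15° = 3.77×10⁻⁵ s⁻¹
Pressure gradient: |∂P/∂n| = 900 Pa / 249000 m = 3.61×10⁻³ Pa/m
Geostrophic speed: V_g = |∂P/∂n|/(fρ) = 3.61×10⁻³/(3.77×10⁻⁵ × 1.03) = 93.0 m/s
Around a low, centrifugal force acts outward with Coriolis, so pressure-gradient force balances both:
(1/ρ)|∂P/∂n| = fV + V²/R  →  V² + fR·V − fR·V_g = 0
With fR = 3.77×10⁻⁵ × 1501×10³ m = 56.6 m/s:
V = [−fR + √((fR)² + 4 fR V_g)]/2 = [−56.6 + √(56.6² + 4×56.6×93)]/2 = 49.6 m/s
Subgeostrophic (V < V_g = 93 m/s), as expected around a low.
Converting: 49.6 m/s × 3.6 = 180 km/h

180 km/h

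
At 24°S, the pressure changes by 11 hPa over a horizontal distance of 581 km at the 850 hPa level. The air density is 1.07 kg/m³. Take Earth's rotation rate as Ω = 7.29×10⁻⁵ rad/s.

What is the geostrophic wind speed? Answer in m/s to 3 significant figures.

29.8 m/s

Coriolis parameter at 24°S:
f = 2Ω sin φ = 2 × 7.29×10⁻⁵ × sin 24° = 5.93×10⁻⁵ s⁻¹
Pressure gradient: |∂P/∂n| = 1100 Pa / 581000 m = 1.89×10⁻³ Pa/m
Geostrophic balance (pressure-gradient force = Coriolis force):
V_g = (1/(fρ)) |∂P/∂n| = 1.89×10⁻³ / (5.93×10⁻⁵ × 1.07) = 29.8 m/s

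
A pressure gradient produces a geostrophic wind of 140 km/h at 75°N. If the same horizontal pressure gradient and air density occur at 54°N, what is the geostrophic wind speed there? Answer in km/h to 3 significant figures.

167 km/h

With the same pressure gradient and density, V_g ∝ 1/f ∝ 1/sin φ.
V₂ = V₁ · sin φ₁ / sin φ₂ = 140 × sin 75° / sin 54°
V₂ = 140 × 0.9659/0.8090 = 167 km/h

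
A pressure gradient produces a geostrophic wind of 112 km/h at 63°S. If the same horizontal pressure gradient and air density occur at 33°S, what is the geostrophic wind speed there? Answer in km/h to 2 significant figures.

180 km/h

With the same pressure gradient and density, V_g ∝ 1/f ∝ 1/sin φ.
V₂ = V₁ · sin φ₁ / sin φ₂ = 112 × sin 63° / sin 33°
V₂ = 112 × 0.8910/0.5446 = 180 km/h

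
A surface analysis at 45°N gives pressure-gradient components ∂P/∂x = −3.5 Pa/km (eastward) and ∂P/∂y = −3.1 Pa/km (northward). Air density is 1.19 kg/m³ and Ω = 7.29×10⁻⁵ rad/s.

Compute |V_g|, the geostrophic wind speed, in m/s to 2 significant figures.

38 m/s

Coriolis parameter at 45°N:
f = 2Ω sin φ = 2 × 7.29×10⁻⁵ × sin 45° = 1.03×10⁻⁴ s⁻¹
Component geostrophic relations (x east, y north):
u_g = −(1/(fρ)) ∂P/∂y,  v_g = (1/(fρ)) ∂P/∂x
u_g = −(−3.1×10⁻³)/(1.03×10⁻⁴ × 1.19) = 25.3 m/s;  v_g = (−3.5×10⁻³)/(1.03×10⁻⁴ × 1.19) = −28.5 m/s
|V_g| = √(u_g² + v_g²) = 38.1 m/s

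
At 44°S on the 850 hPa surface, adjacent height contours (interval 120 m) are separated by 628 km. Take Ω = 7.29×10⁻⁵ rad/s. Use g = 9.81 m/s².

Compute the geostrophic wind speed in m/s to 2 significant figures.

19 m/s

Coriolis parameter at 44°S:
f = 2Ω sin φ = 2 × 7.29×10⁻⁵ × sin 44° = 1.01×10⁻⁴ s⁻¹
Height gradient: |∂Z/∂n| = 120 m / 628000 m = 1.91×10⁻⁴
On a pressure surface, geostrophic balance gives V_g = (g/f)|∂Z/∂n|:
V_g = 9.81 × 1.91×10⁻⁴ / 1.01×10⁻⁴ = 18.5 m/s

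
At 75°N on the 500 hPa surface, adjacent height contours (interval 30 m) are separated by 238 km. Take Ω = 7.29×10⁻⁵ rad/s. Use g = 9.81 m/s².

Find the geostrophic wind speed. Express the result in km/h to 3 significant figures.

Coriolis parameter at 75°N:
f = 2Ω sin φ = 2 × 7.29×10⁻⁵ × sin 75° = 1.41×10⁻⁴ s⁻¹
Height gradient: |∂Z/∂n| = 30 m / 238000 m = 1.26×10⁻⁴
On a pressure surface, geostrophic balance gives V_g = (g/f)|∂Z/∂n|:
V_g = 9.81 × 1.26×10⁻⁴ / 1.41×10⁻⁴ = 8.78 m/s
Converting: 8.78 m/s × 3.6 = 31.6 km/h

31.6 km/h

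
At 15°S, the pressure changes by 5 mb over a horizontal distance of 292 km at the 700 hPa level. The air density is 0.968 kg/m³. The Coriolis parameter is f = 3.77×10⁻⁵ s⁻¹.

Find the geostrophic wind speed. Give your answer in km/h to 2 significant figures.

Pressure gradient: |∂P/∂n| = 500 Pa / 292000 m = 1.71×10⁻³ Pa/m
Geostrophic balance (pressure-gradient force = Coriolis force):
V_g = (1/(fρ)) |∂P/∂n| = 1.71×10⁻³ / (3.77×10⁻⁵ × 0.968) = 46.9 m/s
Converting: 46.9 m/s × 3.6 = 170 km/h

170 km/h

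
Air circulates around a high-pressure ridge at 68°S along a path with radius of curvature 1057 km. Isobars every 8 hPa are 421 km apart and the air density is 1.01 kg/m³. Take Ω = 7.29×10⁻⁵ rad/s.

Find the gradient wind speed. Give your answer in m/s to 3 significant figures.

Coriolis parameter at 68°S:
f = 2Ω sin φ = 2 × 7.29×10⁻⁵ × sin 68° = 1.35×10⁻⁴ s⁻¹
Pressure gradient: |∂P/∂n| = 800 Pa / 421000 m = 1.90×10⁻³ Pa/m
Geostrophic speed: V_g = |∂P/∂n|/(fρ) = 1.90×10⁻³/(1.35×10⁻⁴ × 1.01) = 13.9 m/s
Around a high, pressure-gradient force acts outward with centrifugal, so Coriolis balances both:
fV = (1/ρ)|∂P/∂n| + V²/R  →  V² − fR·V + fR·V_g = 0
With fR = 1.35×10⁻⁴ × 1057×10³ m = 143 m/s:
V = [fR − √((fR)² − 4 fR V_g)]/2 = [143 − √(143² − 4×143×13.9)]/2 = 15.6 m/s
Supergeostrophic (V > V_g = 13.9 m/s), as expected around a high.

15.6 m/s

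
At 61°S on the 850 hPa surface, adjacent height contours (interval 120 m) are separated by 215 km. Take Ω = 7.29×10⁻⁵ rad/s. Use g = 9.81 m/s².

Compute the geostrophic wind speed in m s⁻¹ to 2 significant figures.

Coriolis parameter at 61°S:
f = 2Ω sin φ = 2 × 7.29×10⁻⁵ × sin 61° = 1.28×10⁻⁴ s⁻¹
Height gradient: |∂Z/∂n| = 120 m / 215000 m = 5.58×10⁻⁴
On a pressure surface, geostrophic balance gives V_g = (g/f)|∂Z/∂n|:
V_g = 9.81 × 5.58×10⁻⁴ / 1.28×10⁻⁴ = 42.9 m/s

43 m s⁻¹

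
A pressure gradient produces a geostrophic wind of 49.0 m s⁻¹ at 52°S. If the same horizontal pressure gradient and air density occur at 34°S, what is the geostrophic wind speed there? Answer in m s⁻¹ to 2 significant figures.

69 m s⁻¹

With the same pressure gradient and density, V_g ∝ 1/f ∝ 1/sin φ.
V₂ = V₁ · sin φ₁ / sin φ₂ = 49.0 × sin 52° / sin 34°
V₂ = 49.0 × 0.7880/0.5592 = 69 m s⁻¹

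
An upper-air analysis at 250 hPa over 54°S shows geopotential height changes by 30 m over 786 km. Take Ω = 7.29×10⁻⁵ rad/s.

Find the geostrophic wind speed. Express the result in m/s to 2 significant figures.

3.2 m/s

Coriolis parameter at 54°S:
f = 2Ω sin φ = 2 × 7.29×10⁻⁵ × sin 54° = 1.18×10⁻⁴ s⁻¹
Height gradient: |∂Z/∂n| = 30 m / 786000 m = 3.82×10⁻⁵
On a pressure surface, geostrophic balance gives V_g = (g/f)|∂Z/∂n|:
V_g = 9.81 × 3.82×10⁻⁵ / 1.18×10⁻⁴ = 3.17 m/s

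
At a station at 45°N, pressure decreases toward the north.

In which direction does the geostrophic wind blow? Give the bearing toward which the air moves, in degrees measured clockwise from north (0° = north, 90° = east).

090°

The pressure-gradient force points toward the north (bearing 000°).
Geostrophic balance: in the Northern Hemisphere the Coriolis force deflects motion to the right, so the geostrophic wind blows 90° to the right of the pressure-gradient force (low pressure on the left).
Rotating 000° by 90° clockwise gives 090° — the wind blows toward the east.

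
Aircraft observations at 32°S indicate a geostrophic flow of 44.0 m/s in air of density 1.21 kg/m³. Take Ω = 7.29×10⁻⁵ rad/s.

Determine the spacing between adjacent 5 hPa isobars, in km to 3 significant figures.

Coriolis parameter at 32°S:
f = 2Ω sin φ = 2 × 7.29×10⁻⁵ × sin 32° = 7.73×10⁻⁵ s⁻¹
Geostrophic balance rearranged: |∂P/∂n| = f ρ V_g
|∂P/∂n| = 7.73×10⁻⁵ × 1.21 × 44.0 = 4.11×10⁻³ Pa/m
Isobar spacing: Δn = ΔP/|∂P/∂n| = 500 Pa / 4.11×10⁻³ Pa/m = 121553 m ≈ 122 km

122 km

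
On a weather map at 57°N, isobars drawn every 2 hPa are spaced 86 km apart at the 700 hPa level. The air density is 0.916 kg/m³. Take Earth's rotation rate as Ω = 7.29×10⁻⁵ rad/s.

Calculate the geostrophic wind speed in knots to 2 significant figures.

Coriolis parameter at 57°N:
f = 2Ω sin φ = 2 × 7.29×10⁻⁵ × sin 57° = 1.22×10⁻⁴ s⁻¹
Pressure gradient: |∂P/∂n| = 200 Pa / 86000 m = 2.33×10⁻³ Pa/m
Geostrophic balance (pressure-gradient force = Coriolis force):
V_g = (1/(fρ)) |∂P/∂n| = 2.33×10⁻³ / (1.22×10⁻⁴ × 0.916) = 20.8 m/s
Converting: 20.8 m/s × 1.944 = 40 knots

40 knots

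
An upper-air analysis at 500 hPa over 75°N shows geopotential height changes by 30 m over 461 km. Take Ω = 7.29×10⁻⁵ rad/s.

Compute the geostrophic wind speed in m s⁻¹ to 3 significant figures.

Coriolis parameter at 75°N:
f = 2Ω sin φ = 2 × 7.29×10⁻⁵ × sin 75° = 1.41×10⁻⁴ s⁻¹
Height gradient: |∂Z/∂n| = 30 m / 461000 m = 6.51×10⁻⁵
On a pressure surface, geostrophic balance gives V_g = (g/f)|∂Z/∂n|:
V_g = 9.81 × 6.51×10⁻⁵ / 1.41×10⁻⁴ = 4.53 m/s

4.53 m s⁻¹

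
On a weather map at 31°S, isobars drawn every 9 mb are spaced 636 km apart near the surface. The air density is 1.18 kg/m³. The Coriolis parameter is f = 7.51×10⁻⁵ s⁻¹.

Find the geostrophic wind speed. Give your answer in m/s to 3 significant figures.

Pressure gradient: |∂P/∂n| = 900 Pa / 636000 m = 1.42×10⁻³ Pa/m
Geostrophic balance (pressure-gradient force = Coriolis force):
V_g = (1/(fρ)) |∂P/∂n| = 1.42×10⁻³ / (7.51×10⁻⁵ × 1.18) = 16.0 m/s

16.0 m/s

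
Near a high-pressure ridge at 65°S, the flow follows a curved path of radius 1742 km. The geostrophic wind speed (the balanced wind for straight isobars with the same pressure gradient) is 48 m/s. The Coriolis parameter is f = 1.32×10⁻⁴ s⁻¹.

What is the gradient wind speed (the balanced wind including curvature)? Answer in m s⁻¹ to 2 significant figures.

Around a high, pressure-gradient force acts outward with centrifugal, so Coriolis balances both:
fV = (1/ρ)|∂P/∂n| + V²/R  →  V² − fR·V + fR·V_g = 0
With fR = 1.32×10⁻⁴ × 1742×10³ m = 230 m/s:
V = [fR − √((fR)² − 4 fR V_g)]/2 = [230 − √(230² − 4×230×48)]/2 = 68.3 m/s
Supergeostrophic (V > V_g = 48 m/s), as expected around a high.

68 m s⁻¹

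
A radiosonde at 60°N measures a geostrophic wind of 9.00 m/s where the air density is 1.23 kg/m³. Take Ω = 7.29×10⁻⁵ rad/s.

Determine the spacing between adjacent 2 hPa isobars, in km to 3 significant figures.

143 km

Coriolis parameter at 60°N:
f = 2Ω sin φ = 2 × 7.29×10⁻⁵ × sin 60° = 1.26×10⁻⁴ s⁻¹
Geostrophic balance rearranged: |∂P/∂n| = f ρ V_g
|∂P/∂n| = 1.26×10⁻⁴ × 1.23 × 9.00 = 1.40×10⁻³ Pa/m
Isobar spacing: Δn = ΔP/|∂P/∂n| = 200 Pa / 1.40×10⁻³ Pa/m = 143085 m ≈ 143 km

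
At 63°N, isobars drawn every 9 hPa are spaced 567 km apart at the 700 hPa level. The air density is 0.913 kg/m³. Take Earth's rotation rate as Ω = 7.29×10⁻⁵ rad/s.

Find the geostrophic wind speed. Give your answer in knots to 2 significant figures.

Coriolis parameter at 63°N:
f = 2Ω sin φ = 2 × 7.29×10⁻⁵ × sin 63° = 1.30×10⁻⁴ s⁻¹
Pressure gradient: |∂P/∂n| = 900 Pa / 567000 m = 1.59×10⁻³ Pa/m
Geostrophic balance (pressure-gradient force = Coriolis force):
V_g = (1/(fρ)) |∂P/∂n| = 1.59×10⁻³ / (1.30×10⁻⁴ × 0.913) = 13.4 m/s
Converting: 13.4 m/s × 1.944 = 26 knots

26 knots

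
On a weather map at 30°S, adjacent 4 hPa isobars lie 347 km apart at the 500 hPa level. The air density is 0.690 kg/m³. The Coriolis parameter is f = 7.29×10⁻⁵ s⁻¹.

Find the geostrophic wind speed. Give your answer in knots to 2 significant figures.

Pressure gradient: |∂P/∂n| = 400 Pa / 347000 m = 1.15×10⁻³ Pa/m
Geostrophic balance (pressure-gradient force = Coriolis force):
V_g = (1/(fρ)) |∂P/∂n| = 1.15×10⁻³ / (7.29×10⁻⁵ × 0.690) = 22.9 m/s
Converting: 22.9 m/s × 1.944 = 45 knots

45 knots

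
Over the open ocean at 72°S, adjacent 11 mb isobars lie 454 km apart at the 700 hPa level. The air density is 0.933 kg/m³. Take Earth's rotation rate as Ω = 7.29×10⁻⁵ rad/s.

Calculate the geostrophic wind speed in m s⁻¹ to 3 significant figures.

18.7 m s⁻¹

Coriolis parameter at 72°S:
f = 2Ω sin φ = 2 × 7.29×10⁻⁵ × sin 72° = 1.39×10⁻⁴ s⁻¹
Pressure gradient: |∂P/∂n| = 1100 Pa / 454000 m = 2.42×10⁻³ Pa/m
Geostrophic balance (pressure-gradient force = Coriolis force):
V_g = (1/(fρ)) |∂P/∂n| = 2.42×10⁻³ / (1.39×10⁻⁴ × 0.933) = 18.7 m/s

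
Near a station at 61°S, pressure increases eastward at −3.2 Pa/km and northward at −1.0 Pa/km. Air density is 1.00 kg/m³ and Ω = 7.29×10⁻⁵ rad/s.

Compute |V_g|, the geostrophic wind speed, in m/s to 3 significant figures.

Coriolis parameter at 61°S:
f = 2Ω sin φ = 2 × 7.29×10⁻⁵ × sin 61° = 1.28×10⁻⁴ s⁻¹
In the Southern Hemisphere f is negative: f = −1.28×10⁻⁴ s⁻¹.
Component geostrophic relations (x east, y north):
u_g = −(1/(fρ)) ∂P/∂y,  v_g = (1/(fρ)) ∂P/∂x
u_g = −(−1.0×10⁻³)/(−1.28×10⁻⁴ × 1.00) = −7.84 m/s;  v_g = (−3.2×10⁻³)/(−1.28×10⁻⁴ × 1.00) = 25.1 m/s
|V_g| = √(u_g² + v_g²) = 26.3 m/s

26.3 m/s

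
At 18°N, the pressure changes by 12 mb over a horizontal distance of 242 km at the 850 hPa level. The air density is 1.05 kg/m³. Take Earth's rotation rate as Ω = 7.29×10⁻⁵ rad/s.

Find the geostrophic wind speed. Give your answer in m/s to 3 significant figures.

105 m/s

Coriolis parameter at 18°N:
f = 2Ω sin φ = 2 × 7.29×10⁻⁵ × sin 18° = 4.51×10⁻⁵ s⁻¹
Pressure gradient: |∂P/∂n| = 1200 Pa / 242000 m = 4.96×10⁻³ Pa/m
Geostrophic balance (pressure-gradient force = Coriolis force):
V_g = (1/(fρ)) |∂P/∂n| = 4.96×10⁻³ / (4.51×10⁻⁵ × 1.05) = 105 m/s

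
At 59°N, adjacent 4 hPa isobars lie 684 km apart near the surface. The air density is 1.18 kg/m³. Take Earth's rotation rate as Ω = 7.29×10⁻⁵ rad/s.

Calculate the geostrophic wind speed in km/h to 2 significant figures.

14 km/h

Coriolis parameter at 59°N:
f = 2Ω sin φ = 2 × 7.29×10⁻⁵ × sin 59° = 1.25×10⁻⁴ s⁻¹
Pressure gradient: |∂P/∂n| = 400 Pa / 684000 m = 5.85×10⁻⁴ Pa/m
Geostrophic balance (pressure-gradient force = Coriolis force):
V_g = (1/(fρ)) |∂P/∂n| = 5.85×10⁻⁴ / (1.25×10⁻⁴ × 1.18) = 3.97 m/s
Converting: 3.97 m/s × 3.6 = 14 km/h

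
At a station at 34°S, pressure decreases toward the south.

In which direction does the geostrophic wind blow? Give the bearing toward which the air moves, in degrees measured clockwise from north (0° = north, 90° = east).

The pressure-gradient force points toward the south (bearing 180°).
Geostrophic balance: in the Southern Hemisphere the Coriolis force deflects motion to the left, so the geostrophic wind blows 90° to the left of the pressure-gradient force (low pressure on the right).
Rotating 180° by 90° counterclockwise gives 090° — the wind blows toward the east.

090°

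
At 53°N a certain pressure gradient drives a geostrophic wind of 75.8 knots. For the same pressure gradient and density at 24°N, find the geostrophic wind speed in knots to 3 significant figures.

With the same pressure gradient and density, V_g ∝ 1/f ∝ 1/sin φ.
V₂ = V₁ · sin φ₁ / sin φ₂ = 75.8 × sin 53° / sin 24°
V₂ = 75.8 × 0.7986/0.4067 = 149 knots

149 knots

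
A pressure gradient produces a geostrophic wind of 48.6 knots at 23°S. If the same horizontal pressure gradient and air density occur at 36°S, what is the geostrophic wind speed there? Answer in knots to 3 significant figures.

32.3 knots

With the same pressure gradient and density, V_g ∝ 1/f ∝ 1/sin φ.
V₂ = V₁ · sin φ₁ / sin φ₂ = 48.6 × sin 23° / sin 36°
V₂ = 48.6 × 0.3907/0.5878 = 32.3 knots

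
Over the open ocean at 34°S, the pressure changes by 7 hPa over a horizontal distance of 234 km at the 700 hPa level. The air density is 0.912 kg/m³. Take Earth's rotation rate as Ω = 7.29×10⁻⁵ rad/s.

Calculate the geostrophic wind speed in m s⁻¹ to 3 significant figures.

Coriolis parameter at 34°S:
f = 2Ω sin φ = 2 × 7.29×10⁻⁵ × sin 34° = 8.15×10⁻⁵ s⁻¹
Pressure gradient: |∂P/∂n| = 700 Pa / 234000 m = 2.99×10⁻³ Pa/m
Geostrophic balance (pressure-gradient force = Coriolis force):
V_g = (1/(fρ)) |∂P/∂n| = 2.99×10⁻³ / (8.15×10⁻⁵ × 0.912) = 40.2 m/s

40.2 m s⁻¹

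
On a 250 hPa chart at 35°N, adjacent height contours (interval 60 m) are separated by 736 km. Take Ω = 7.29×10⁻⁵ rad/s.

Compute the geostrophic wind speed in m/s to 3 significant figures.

9.56 m/s

Coriolis parameter at 35°N:
f = 2Ω sin φ = 2 × 7.29×10⁻⁵ × sin 35° = 8.36×10⁻⁵ s⁻¹
Height gradient: |∂Z/∂n| = 60 m / 736000 m = 8.15×10⁻⁵
On a pressure surface, geostrophic balance gives V_g = (g/f)|∂Z/∂n|:
V_g = 9.81 × 8.15×10⁻⁵ / 8.36×10⁻⁵ = 9.56 m/s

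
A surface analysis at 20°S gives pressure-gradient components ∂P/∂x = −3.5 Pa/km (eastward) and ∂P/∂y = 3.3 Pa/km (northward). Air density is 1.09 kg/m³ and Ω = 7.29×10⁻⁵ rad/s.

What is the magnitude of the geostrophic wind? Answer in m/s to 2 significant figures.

Coriolis parameter at 20°S:
f = 2Ω sin φ = 2 × 7.29×10⁻⁵ × sin 20° = 4.99×10⁻⁵ s⁻¹
In the Southern Hemisphere f is negative: f = −4.99×10⁻⁵ s⁻¹.
Component geostrophic relations (x east, y north):
u_g = −(1/(fρ)) ∂P/∂y,  v_g = (1/(fρ)) ∂P/∂x
u_g = −(3.3×10⁻³)/(−4.99×10⁻⁵ × 1.09) = 60.7 m/s;  v_g = (−3.5×10⁻³)/(−4.99×10⁻⁵ × 1.09) = 64.4 m/s
|V_g| = √(u_g² + v_g²) = 88.5 m/s

89 m/s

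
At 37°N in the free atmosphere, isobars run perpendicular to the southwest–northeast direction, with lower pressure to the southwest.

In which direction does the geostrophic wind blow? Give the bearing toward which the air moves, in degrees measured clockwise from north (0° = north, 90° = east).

The pressure-gradient force points toward the southwest (bearing 225°).
Geostrophic balance: in the Northern Hemisphere the Coriolis force deflects motion to the right, so the geostrophic wind blows 90° to the right of the pressure-gradient force (low pressure on the left).
Rotating 225° by 90° clockwise gives 315° — the wind blows toward the northwest.

315°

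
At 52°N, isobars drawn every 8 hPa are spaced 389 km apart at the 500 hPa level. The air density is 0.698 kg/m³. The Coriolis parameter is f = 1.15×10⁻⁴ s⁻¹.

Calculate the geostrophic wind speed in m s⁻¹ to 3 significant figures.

Pressure gradient: |∂P/∂n| = 800 Pa / 389000 m = 2.06×10⁻³ Pa/m
Geostrophic balance (pressure-gradient force = Coriolis force):
V_g = (1/(fρ)) |∂P/∂n| = 2.06×10⁻³ / (1.15×10⁻⁴ × 0.698) = 25.6 m/s

25.6 m s⁻¹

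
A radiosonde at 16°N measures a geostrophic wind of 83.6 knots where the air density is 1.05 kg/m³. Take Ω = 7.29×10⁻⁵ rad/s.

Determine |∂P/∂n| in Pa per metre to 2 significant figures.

Coriolis parameter at 16°N:
f = 2Ω sin φ = 2 × 7.29×10⁻⁵ × sin 16° = 4.02×10⁻⁵ s⁻¹
Wind speed in SI: 83.6 knots = 43.0 m/s
Geostrophic balance rearranged: |∂P/∂n| = f ρ V_g
|∂P/∂n| = 4.02×10⁻⁵ × 1.05 × 43.0 = 1.81×10⁻³ Pa/m

1.8×10⁻³ Pa/m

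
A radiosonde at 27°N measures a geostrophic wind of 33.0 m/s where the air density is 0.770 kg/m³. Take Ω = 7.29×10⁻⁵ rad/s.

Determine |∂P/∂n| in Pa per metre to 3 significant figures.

Coriolis parameter at 27°N:
f = 2Ω sin φ = 2 × 7.29×10⁻⁵ × sin 27° = 6.62×10⁻⁵ s⁻¹
Geostrophic balance rearranged: |∂P/∂n| = f ρ V_g
|∂P/∂n| = 6.62×10⁻⁵ × 0.770 × 33.0 = 1.68×10⁻³ Pa/m

1.68×10⁻³ Pa/m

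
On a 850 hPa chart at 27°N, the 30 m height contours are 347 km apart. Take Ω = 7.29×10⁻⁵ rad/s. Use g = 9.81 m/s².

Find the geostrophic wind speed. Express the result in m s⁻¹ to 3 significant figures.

Coriolis parameter at 27°N:
f = 2Ω sin φ = 2 × 7.29×10⁻⁵ × sin 27° = 6.62×10⁻⁵ s⁻¹
Height gradient: |∂Z/∂n| = 30 m / 347000 m = 8.65×10⁻⁵
On a pressure surface, geostrophic balance gives V_g = (g/f)|∂Z/∂n|:
V_g = 9.81 × 8.65×10⁻⁵ / 6.62×10⁻⁵ = 12.8 m/s

12.8 m s⁻¹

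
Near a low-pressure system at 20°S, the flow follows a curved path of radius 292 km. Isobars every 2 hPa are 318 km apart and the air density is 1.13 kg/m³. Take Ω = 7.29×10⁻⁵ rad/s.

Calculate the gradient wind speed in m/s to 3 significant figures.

Coriolis parameter at 20°S:
f = 2Ω sin φ = 2 × 7.29×10⁻⁵ × sin 20° = 4.99×10⁻⁵ s⁻¹
Pressure gradient: |∂P/∂n| = 200 Pa / 318000 m = 6.29×10⁻⁴ Pa/m
Geostrophic speed: V_g = |∂P/∂n|/(fρ) = 6.29×10⁻⁴/(4.99×10⁻⁵ × 1.13) = 11.2 m/s
Around a low, centrifugal force acts outward with Coriolis, so pressure-gradient force balances both:
(1/ρ)|∂P/∂n| = fV + V²/R  →  V² + fR·V − fR·V_g = 0
With fR = 4.99×10⁻⁵ × 292×10³ m = 14.6 m/s:
V = [−fR + √((fR)² + 4 fR V_g)]/2 = [−14.6 + √(14.6² + 4×14.6×11.2)]/2 = 7.4 m/s
Subgeostrophic (V < V_g = 11.2 m/s), as expected around a low.

7.40 m/s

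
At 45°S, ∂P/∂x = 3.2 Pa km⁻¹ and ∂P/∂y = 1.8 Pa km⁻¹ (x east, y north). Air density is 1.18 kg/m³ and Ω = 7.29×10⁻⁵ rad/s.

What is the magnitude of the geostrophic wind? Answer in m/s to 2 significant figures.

Coriolis parameter at 45°S:
f = 2Ω sin φ = 2 × 7.29×10⁻⁵ × sin 45° = 1.03×10⁻⁴ s⁻¹
In the Southern Hemisphere f is negative: f = −1.03×10⁻⁴ s⁻¹.
Component geostrophic relations (x east, y north):
u_g = −(1/(fρ)) ∂P/∂y,  v_g = (1/(fρ)) ∂P/∂x
u_g = −(1.8×10⁻³)/(−1.03×10⁻⁴ × 1.18) = 14.8 m/s;  v_g = (3.2×10⁻³)/(−1.03×10⁻⁴ × 1.18) = −26.3 m/s
|V_g| = √(u_g² + v_g²) = 30.2 m/s

30 m/s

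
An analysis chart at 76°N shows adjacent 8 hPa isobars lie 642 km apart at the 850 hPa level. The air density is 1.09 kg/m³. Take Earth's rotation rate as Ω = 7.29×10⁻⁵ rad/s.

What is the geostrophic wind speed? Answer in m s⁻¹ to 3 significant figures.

Coriolis parameter at 76°N:
f = 2Ω sin φ = 2 × 7.29×10⁻⁵ × sin 76° = 1.41×10⁻⁴ s⁻¹
Pressure gradient: |∂P/∂n| = 800 Pa / 642000 m = 1.25×10⁻³ Pa/m
Geostrophic balance (pressure-gradient force = Coriolis force):
V_g = (1/(fρ)) |∂P/∂n| = 1.25×10⁻³ / (1.41×10⁻⁴ × 1.09) = 8.08 m/s

8.08 m s⁻¹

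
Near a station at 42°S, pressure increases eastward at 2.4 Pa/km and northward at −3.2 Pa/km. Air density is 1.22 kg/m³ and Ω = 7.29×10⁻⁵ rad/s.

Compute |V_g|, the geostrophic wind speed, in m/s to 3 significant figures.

Coriolis parameter at 42°S:
f = 2Ω sin φ = 2 × 7.29×10⁻⁵ × sin 42° = 9.76×10⁻⁵ s⁻¹
In the Southern Hemisphere f is negative: f = −9.76×10⁻⁵ s⁻¹.
Component geostrophic relations (x east, y north):
u_g = −(1/(fρ)) ∂P/∂y,  v_g = (1/(fρ)) ∂P/∂x
u_g = −(−3.2×10⁻³)/(−9.76×10⁻⁵ × 1.22) = −26.9 m/s;  v_g = (2.4×10⁻³)/(−9.76×10⁻⁵ × 1.22) = −20.2 m/s
|V_g| = √(u_g² + v_g²) = 33.6 m/s

33.6 m/s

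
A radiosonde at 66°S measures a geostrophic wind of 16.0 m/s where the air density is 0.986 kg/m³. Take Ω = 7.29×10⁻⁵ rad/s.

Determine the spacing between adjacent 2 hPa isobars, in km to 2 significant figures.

95 km

Coriolis parameter at 66°S:
f = 2Ω sin φ = 2 × 7.29×10⁻⁵ × sin 66° = 1.33×10⁻⁴ s⁻¹
Geostrophic balance rearranged: |∂P/∂n| = f ρ V_g
|∂P/∂n| = 1.33×10⁻⁴ × 0.986 × 16.0 = 2.10×10⁻³ Pa/m
Isobar spacing: Δn = ΔP/|∂P/∂n| = 200 Pa / 2.10×10⁻³ Pa/m = 95180 m ≈ 95 km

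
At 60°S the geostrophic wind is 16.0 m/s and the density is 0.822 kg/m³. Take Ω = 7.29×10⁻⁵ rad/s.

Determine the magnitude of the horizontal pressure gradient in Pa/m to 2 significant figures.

1.7×10⁻³ Pa/m

Coriolis parameter at 60°S:
f = 2Ω sin φ = 2 × 7.29×10⁻⁵ × sin 60° = 1.26×10⁻⁴ s⁻¹
Geostrophic balance rearranged: |∂P/∂n| = f ρ V_g
|∂P/∂n| = 1.26×10⁻⁴ × 0.822 × 16.0 = 1.66×10⁻³ Pa/m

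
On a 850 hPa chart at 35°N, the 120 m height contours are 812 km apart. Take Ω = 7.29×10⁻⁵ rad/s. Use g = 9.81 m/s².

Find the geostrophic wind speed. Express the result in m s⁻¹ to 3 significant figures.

Coriolis parameter at 35°N:
f = 2Ω sin φ = 2 × 7.29×10⁻⁵ × sin 35° = 8.36×10⁻⁵ s⁻¹
Height gradient: |∂Z/∂n| = 120 m / 812000 m = 1.48×10⁻⁴
On a pressure surface, geostrophic balance gives V_g = (g/f)|∂Z/∂n|:
V_g = 9.81 × 1.48×10⁻⁴ / 8.36×10⁻⁵ = 17.3 m/s

17.3 m s⁻¹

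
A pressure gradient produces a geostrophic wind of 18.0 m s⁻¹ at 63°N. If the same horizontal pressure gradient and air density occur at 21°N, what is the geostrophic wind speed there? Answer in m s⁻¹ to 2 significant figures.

45 m s⁻¹

With the same pressure gradient and density, V_g ∝ 1/f ∝ 1/sin φ.
V₂ = V₁ · sin φ₁ / sin φ₂ = 18.0 × sin 63° / sin 21°
V₂ = 18.0 × 0.8910/0.3584 = 45 m s⁻¹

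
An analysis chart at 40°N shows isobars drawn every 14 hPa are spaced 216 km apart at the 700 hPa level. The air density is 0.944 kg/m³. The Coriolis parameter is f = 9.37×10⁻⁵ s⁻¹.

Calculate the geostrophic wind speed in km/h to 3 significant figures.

Pressure gradient: |∂P/∂n| = 1400 Pa / 216000 m = 6.48×10⁻³ Pa/m
Geostrophic balance (pressure-gradient force = Coriolis force):
V_g = (1/(fρ)) |∂P/∂n| = 6.48×10⁻³ / (9.37×10⁻⁵ × 0.944) = 73.3 m/s
Converting: 73.3 m/s × 3.6 = 264 km/h

264 km/h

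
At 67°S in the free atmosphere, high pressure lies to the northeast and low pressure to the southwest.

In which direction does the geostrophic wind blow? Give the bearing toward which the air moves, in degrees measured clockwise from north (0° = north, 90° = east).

135°

The pressure-gradient force points toward the southwest (bearing 225°).
Geostrophic balance: in the Southern Hemisphere the Coriolis force deflects motion to the left, so the geostrophic wind blows 90° to the left of the pressure-gradient force (low pressure on the right).
Rotating 225° by 90° counterclockwise gives 135° — the wind blows toward the southeast.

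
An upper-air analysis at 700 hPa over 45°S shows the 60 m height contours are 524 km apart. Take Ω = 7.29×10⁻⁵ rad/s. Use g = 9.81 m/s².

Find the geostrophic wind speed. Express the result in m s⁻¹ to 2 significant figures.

Coriolis parameter at 45°S:
f = 2Ω sin φ = 2 × 7.29×10⁻⁵ × sin 45° = 1.03×10⁻⁴ s⁻¹
Height gradient: |∂Z/∂n| = 60 m / 524000 m = 1.15×10⁻⁴
On a pressure surface, geostrophic balance gives V_g = (g/f)|∂Z/∂n|:
V_g = 9.81 × 1.15×10⁻⁴ / 1.03×10⁻⁴ = 10.9 m/s

11 m s⁻¹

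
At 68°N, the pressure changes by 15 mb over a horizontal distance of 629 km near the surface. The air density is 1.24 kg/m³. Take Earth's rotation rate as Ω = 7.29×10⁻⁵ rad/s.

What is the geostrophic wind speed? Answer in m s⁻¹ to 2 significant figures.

14 m s⁻¹

Coriolis parameter at 68°N:
f = 2Ω sin φ = 2 × 7.29×10⁻⁵ × sin 68° = 1.35×10⁻⁴ s⁻¹
Pressure gradient: |∂P/∂n| = 1500 Pa / 629000 m = 2.38×10⁻³ Pa/m
Geostrophic balance (pressure-gradient force = Coriolis force):
V_g = (1/(fρ)) |∂P/∂n| = 2.38×10⁻³ / (1.35×10⁻⁴ × 1.24) = 14.2 m/s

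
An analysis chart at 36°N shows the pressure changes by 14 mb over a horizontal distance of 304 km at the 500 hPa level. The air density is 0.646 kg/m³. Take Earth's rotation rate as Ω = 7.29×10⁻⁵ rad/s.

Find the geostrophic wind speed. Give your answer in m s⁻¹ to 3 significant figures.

83.2 m s⁻¹

Coriolis parameter at 36°N:
f = 2Ω sin φ = 2 × 7.29×10⁻⁵ × sin 36° = 8.57×10⁻⁵ s⁻¹
Pressure gradient: |∂P/∂n| = 1400 Pa / 304000 m = 4.61×10⁻³ Pa/m
Geostrophic balance (pressure-gradient force = Coriolis force):
V_g = (1/(fρ)) |∂P/∂n| = 4.61×10⁻³ / (8.57×10⁻⁵ × 0.646) = 83.2 m/s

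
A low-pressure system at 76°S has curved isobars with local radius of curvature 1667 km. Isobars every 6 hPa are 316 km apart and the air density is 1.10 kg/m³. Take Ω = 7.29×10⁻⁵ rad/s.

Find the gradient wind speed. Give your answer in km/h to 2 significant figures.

42 km/h

Coriolis parameter at 76°S:
f = 2Ω sin φ = 2 × 7.29×10⁻⁵ × sin 76° = 1.41×10⁻⁴ s⁻¹
Pressure gradient: |∂P/∂n| = 600 Pa / 316000 m = 1.90×10⁻³ Pa/m
Geostrophic speed: V_g = |∂P/∂n|/(fρ) = 1.90×10⁻³/(1.41×10⁻⁴ × 1.10) = 12.2 m/s
Around a low, centrifugal force acts outward with Coriolis, so pressure-gradient force balances both:
(1/ρ)|∂P/∂n| = fV + V²/R  →  V² + fR·V − fR·V_g = 0
With fR = 1.41×10⁻⁴ × 1667×10³ m = 236 m/s:
V = [−fR + √((fR)² + 4 fR V_g)]/2 = [−236 + √(236² + 4×236×12.2)]/2 = 11.6 m/s
Subgeostrophic (V < V_g = 12.2 m/s), as expected around a low.
Converting: 11.6 m/s × 3.6 = 42 km/h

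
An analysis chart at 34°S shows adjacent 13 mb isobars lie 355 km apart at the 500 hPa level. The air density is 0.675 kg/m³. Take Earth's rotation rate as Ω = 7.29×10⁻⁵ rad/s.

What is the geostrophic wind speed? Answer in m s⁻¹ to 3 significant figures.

66.5 m s⁻¹

Coriolis parameter at 34°S:
f = 2Ω sin φ = 2 × 7.29×10⁻⁵ × sin 34° = 8.15×10⁻⁵ s⁻¹
Pressure gradient: |∂P/∂n| = 1300 Pa / 355000 m = 3.66×10⁻³ Pa/m
Geostrophic balance (pressure-gradient force = Coriolis force):
V_g = (1/(fρ)) |∂P/∂n| = 3.66×10⁻³ / (8.15×10⁻⁵ × 0.675) = 66.5 m/s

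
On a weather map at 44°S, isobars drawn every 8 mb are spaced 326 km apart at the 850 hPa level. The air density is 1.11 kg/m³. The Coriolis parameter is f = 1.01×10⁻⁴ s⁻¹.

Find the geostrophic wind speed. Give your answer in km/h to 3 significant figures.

78.8 km/h

Pressure gradient: |∂P/∂n| = 800 Pa / 326000 m = 2.45×10⁻³ Pa/m
Geostrophic balance (pressure-gradient force = Coriolis force):
V_g = (1/(fρ)) |∂P/∂n| = 2.45×10⁻³ / (1.01×10⁻⁴ × 1.11) = 21.9 m/s
Converting: 21.9 m/s × 3.6 = 78.8 km/h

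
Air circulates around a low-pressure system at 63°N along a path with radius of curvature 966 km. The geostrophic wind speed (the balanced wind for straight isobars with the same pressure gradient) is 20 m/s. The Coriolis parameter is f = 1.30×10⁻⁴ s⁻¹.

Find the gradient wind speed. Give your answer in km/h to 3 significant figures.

Around a low, centrifugal force acts outward with Coriolis, so pressure-gradient force balances both:
(1/ρ)|∂P/∂n| = fV + V²/R  →  V² + fR·V − fR·V_g = 0
With fR = 1.30×10⁻⁴ × 966×10³ m = 126 m/s:
V = [−fR + √((fR)² + 4 fR V_g)]/2 = [−126 + √(126² + 4×126×20)]/2 = 17.5 m/s
Subgeostrophic (V < V_g = 20 m/s), as expected around a low.
Converting: 17.5 m/s × 3.6 = 63.2 km/h

63.2 km/h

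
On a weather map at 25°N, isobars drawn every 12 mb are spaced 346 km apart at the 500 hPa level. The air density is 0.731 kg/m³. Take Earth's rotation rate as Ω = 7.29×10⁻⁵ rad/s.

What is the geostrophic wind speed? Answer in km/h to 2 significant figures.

Coriolis parameter at 25°N:
f = 2Ω sin φ = 2 × 7.29×10⁻⁵ × sin 25° = 6.16×10⁻⁵ s⁻¹
Pressure gradient: |∂P/∂n| = 1200 Pa / 346000 m = 3.47×10⁻³ Pa/m
Geostrophic balance (pressure-gradient force = Coriolis force):
V_g = (1/(fρ)) |∂P/∂n| = 3.47×10⁻³ / (6.16×10⁻⁵ × 0.731) = 77.0 m/s
Converting: 77.0 m/s × 3.6 = 280 km/h

280 km/h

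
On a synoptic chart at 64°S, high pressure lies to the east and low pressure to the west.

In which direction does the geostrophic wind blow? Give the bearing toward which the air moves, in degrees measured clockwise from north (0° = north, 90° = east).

The pressure-gradient force points toward the west (bearing 270°).
Geostrophic balance: in the Southern Hemisphere the Coriolis force deflects motion to the left, so the geostrophic wind blows 90° to the left of the pressure-gradient force (low pressure on the right).
Rotating 270° by 90° counterclockwise gives 180° — the wind blows toward the south.

180°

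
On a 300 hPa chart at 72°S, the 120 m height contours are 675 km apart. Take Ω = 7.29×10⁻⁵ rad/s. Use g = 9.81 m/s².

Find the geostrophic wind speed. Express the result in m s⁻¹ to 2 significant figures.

13 m s⁻¹

Coriolis parameter at 72°S:
f = 2Ω sin φ = 2 × 7.29×10⁻⁵ × sin 72° = 1.39×10⁻⁴ s⁻¹
Height gradient: |∂Z/∂n| = 120 m / 675000 m = 1.78×10⁻⁴
On a pressure surface, geostrophic balance gives V_g = (g/f)|∂Z/∂n|:
V_g = 9.81 × 1.78×10⁻⁴ / 1.39×10⁻⁴ = 12.6 m/s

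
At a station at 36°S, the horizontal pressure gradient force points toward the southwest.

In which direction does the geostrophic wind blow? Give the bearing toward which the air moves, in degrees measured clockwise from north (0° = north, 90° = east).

135°

The pressure-gradient force points toward the southwest (bearing 225°).
Geostrophic balance: in the Southern Hemisphere the Coriolis force deflects motion to the left, so the geostrophic wind blows 90° to the left of the pressure-gradient force (low pressure on the right).
Rotating 225° by 90° counterclockwise gives 135° — the wind blows toward the southeast.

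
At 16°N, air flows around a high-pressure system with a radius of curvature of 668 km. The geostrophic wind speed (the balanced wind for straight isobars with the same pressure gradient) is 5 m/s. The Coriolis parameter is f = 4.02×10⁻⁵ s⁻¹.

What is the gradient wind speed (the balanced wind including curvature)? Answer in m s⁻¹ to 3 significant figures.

Around a high, pressure-gradient force acts outward with centrifugal, so Coriolis balances both:
fV = (1/ρ)|∂P/∂n| + V²/R  →  V² − fR·V + fR·V_g = 0
With fR = 4.02×10⁻⁵ × 668×10³ m = 26.9 m/s:
V = [fR − √((fR)² − 4 fR V_g)]/2 = [26.9 − √(26.9² − 4×26.9×5)]/2 = 6.64 m/s
Supergeostrophic (V > V_g = 5 m/s), as expected around a high.

6.64 m s⁻¹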